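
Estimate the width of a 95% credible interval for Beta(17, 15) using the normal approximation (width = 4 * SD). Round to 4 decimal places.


For Beta(a,b): Var = ab/((a+b)^2(a+b+1))
Var = 0.0075, SD = 0.0869
Approximate 95% CI width = 4 * 0.0869 = 0.3475

0.3475


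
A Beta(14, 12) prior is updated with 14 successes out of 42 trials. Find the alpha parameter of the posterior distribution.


In the Beta-Binomial conjugate update:
alpha_post = alpha_prior + successes
= 14 + 14
= 28

28


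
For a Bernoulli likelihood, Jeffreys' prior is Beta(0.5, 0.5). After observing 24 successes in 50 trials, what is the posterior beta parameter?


Jeffreys' prior for Bernoulli is Beta(0.5, 0.5).
Posterior is Beta(0.5 + k, 0.5 + n - k).
Posterior beta = 0.5 + (n - k) = 0.5 + 26 = 26.5

26.5


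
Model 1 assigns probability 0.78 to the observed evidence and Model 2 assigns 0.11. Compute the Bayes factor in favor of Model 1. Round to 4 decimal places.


BF = P(data|M1) / P(data|M2)
= 0.78 / 0.11 = 7.0909

7.0909


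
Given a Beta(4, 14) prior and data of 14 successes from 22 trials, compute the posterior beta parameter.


Number of failures = 22 - 14 = 8
Posterior beta = 14 + 8 = 22

22


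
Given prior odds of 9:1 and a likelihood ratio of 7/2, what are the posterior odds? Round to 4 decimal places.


Posterior odds = prior odds * LR
Prior odds = 9/1 = 9.0
LR = 7/2 = 3.5
Posterior odds = 9.0 * 3.5 = 31.5

31.5


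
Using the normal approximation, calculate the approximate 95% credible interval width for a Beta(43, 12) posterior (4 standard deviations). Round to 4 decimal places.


Var(Beta) = 43*12/(55^2 * 56) = 0.003
SD = 0.0552
Width ~ 4*SD = 0.2208

0.2208


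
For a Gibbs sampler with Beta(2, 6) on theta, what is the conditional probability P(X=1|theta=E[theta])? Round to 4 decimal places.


E[theta] = 2/(2+6) = 0.25
P(X=1|theta) = theta = 0.25

0.25


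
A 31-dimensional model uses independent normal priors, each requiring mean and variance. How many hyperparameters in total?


Per parameter: 2 (mean and variance).
Total = 31 * 2 = 62

62


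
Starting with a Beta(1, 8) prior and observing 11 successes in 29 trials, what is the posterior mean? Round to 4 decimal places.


Posterior parameters: alpha = 1 + 11 = 12
beta = 8 + 18 = 26
Posterior mean = alpha / (alpha + beta) = 12 / 38
= 0.3158

0.3158


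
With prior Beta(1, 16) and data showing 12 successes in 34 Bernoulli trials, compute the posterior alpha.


Conjugate update: alpha_posterior = alpha_prior + k
= 1 + 12 = 13

13


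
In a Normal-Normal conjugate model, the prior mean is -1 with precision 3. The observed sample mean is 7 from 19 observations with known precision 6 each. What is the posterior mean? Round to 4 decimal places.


Posterior precision = tau0 + n*tau = 3 + 19*6 = 117
Posterior mean = (tau0*mu0 + n*tau*xbar) / posterior_precision
= (3*-1 + 19*6*7) / 117
= 795 / 117 = 6.7949

6.7949


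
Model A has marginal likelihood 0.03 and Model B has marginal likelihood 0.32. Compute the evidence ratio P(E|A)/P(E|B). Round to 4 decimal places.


Evidence ratio = P(E|A) / P(E|B)
= 0.03 / 0.32
= 0.0938

0.0938


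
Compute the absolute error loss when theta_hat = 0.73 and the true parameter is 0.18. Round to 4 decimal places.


L = |theta_hat - theta_true|
= |0.73 - 0.18| = 0.55

0.55


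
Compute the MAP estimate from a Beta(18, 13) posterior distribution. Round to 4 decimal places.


MAP = mode of Beta distribution
= (alpha - 1)/(alpha + beta - 2)
= (18-1)/(18+13-2)
= 17/29 = 0.5862

0.5862


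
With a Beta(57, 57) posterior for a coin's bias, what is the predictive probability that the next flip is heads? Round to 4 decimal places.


The predictive probability equals the posterior mean.
P(next = heads) = alpha / (alpha + beta)
= 57 / 114 = 0.5

0.5


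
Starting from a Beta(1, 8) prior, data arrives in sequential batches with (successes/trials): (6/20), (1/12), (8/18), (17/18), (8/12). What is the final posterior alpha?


In sequential Bayesian updating, we sum all successes.
Total successes = 40
Final alpha = 1 + 40 = 41

41


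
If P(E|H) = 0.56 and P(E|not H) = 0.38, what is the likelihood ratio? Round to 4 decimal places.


Likelihood ratio = P(E|H) / P(E|not H)
= 0.56 / 0.38
= 1.4737

1.4737


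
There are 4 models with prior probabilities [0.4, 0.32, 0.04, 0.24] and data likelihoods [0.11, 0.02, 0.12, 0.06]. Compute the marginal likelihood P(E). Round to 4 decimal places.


P(E) = sum over models of P(M_i) * P(E|M_i)
= 0.4*0.11 + 0.32*0.02 + 0.04*0.12 + 0.24*0.06
= 0.0696

0.0696


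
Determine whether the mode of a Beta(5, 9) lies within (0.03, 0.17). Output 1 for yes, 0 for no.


First find the mode: (a-1)/(a+b-2) = 0.3333
Is 0.3333 in (0.03, 0.17)? 0

0


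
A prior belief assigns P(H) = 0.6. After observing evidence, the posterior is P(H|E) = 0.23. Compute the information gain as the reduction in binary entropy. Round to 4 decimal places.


H(prior) = -0.6*log2(0.6) - 0.4*log2(0.4)
= 0.971
H(post) = -0.23*log2(0.23) - 0.77*log2(0.77)
= 0.778
IG = 0.971 - 0.778 = 0.1929

0.1929


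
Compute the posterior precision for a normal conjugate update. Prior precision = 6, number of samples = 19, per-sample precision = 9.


tau_post = tau_0 + n * tau
= 6 + 19 * 9 = 177

177


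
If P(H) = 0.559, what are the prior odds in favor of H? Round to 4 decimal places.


Prior odds = P(H) / (1 - P(H))
= 0.559 / 0.441
= 1.2676

1.2676


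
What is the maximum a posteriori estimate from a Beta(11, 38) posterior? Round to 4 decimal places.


The MAP estimate equals the mode of the distribution.
Mode of Beta(a,b) = (a-1)/(a+b-2)
= 10/47
= 0.2128

0.2128


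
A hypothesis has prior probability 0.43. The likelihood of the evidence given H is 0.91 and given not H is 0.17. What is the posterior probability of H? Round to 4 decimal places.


Using Bayes' theorem:
P(E) = 0.43 * 0.91 + 0.57 * 0.17
P(E) = 0.4882
P(H|E) = (0.43 * 0.91) / 0.4882 = 0.8015

0.8015


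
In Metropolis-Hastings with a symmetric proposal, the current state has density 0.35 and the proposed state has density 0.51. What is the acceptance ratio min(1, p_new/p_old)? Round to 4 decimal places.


Ratio = p_new / p_old = 0.51 / 0.35 = 1.4571
Acceptance = min(1, 1.4571) = 1.0

1.0


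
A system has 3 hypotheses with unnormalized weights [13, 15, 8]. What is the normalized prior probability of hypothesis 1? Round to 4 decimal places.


The normalized prior is the weight divided by the total.
Total weight = 36
P(H1) = 13 / 36 = 0.3611

0.3611


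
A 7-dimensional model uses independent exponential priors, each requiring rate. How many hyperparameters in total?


Per parameter: 1 (rate).
Total = 7 * 1 = 7

7


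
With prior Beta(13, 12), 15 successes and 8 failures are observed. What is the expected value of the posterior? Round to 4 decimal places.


Posterior = Beta(28, 20)
E[theta] = alpha/(alpha+beta)
= 28/48 = 0.5833

0.5833


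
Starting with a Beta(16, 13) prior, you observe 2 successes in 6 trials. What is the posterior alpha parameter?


For a Beta-Binomial conjugate model:
Posterior alpha = prior alpha + number of successes
= 16 + 2 = 18

18


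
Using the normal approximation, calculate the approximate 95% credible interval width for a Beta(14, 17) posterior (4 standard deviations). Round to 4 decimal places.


Var(Beta) = 14*17/(31^2 * 32) = 0.0077
SD = 0.088
Width ~ 4*SD = 0.3519

0.3519


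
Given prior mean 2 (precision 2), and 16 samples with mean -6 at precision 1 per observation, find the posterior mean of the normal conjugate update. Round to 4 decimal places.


The posterior mean is a precision-weighted average of prior and data.
Post. prec. = 2 + 16 = 18
Post. mean = (4 + -96)/18 = -92/18 = -5.1111

-5.1111


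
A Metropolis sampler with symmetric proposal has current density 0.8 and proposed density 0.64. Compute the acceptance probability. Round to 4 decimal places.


For symmetric proposals, acceptance = min(1, pi(x*)/pi(x))
= min(1, 0.64/0.8)
= min(1, 0.8) = 0.8

0.8


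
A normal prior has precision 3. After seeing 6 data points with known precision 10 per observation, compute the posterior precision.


In the conjugate normal model, precisions add:
tau_posterior = tau_prior + n * tau_data
= 3 + 6*10 = 63

63


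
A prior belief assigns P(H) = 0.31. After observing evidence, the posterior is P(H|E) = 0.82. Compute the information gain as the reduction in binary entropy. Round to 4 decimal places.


H(prior) = -0.31*log2(0.31) - 0.69*log2(0.69)
= 0.8932
H(post) = -0.82*log2(0.82) - 0.18*log2(0.18)
= 0.6801
IG = 0.8932 - 0.6801 = 0.2131

0.2131


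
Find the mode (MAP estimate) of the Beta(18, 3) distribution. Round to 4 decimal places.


For Beta(a,b) with a,b > 1:
Mode = (a-1)/(a+b-2) = (18-1)/(21-2)
= 17/19 = 0.8947

0.8947


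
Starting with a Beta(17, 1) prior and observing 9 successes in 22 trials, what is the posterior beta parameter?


Posterior beta = prior beta + failures
Failures = 22 - 9 = 13
beta_post = 1 + 13 = 14

14


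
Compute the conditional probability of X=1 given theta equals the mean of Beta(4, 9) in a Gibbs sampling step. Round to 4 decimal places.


Mean of Beta(4, 9) = 0.3077
P(X=1 | theta=0.3077) = 0.3077

0.3077


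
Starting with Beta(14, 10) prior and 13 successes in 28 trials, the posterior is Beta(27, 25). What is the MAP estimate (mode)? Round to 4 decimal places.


The mode of Beta(a, b) when a > 1 and b > 1 is (a-1)/(a+b-2)
= (27 - 1) / (27 + 25 - 2)
= 26 / 50
= 0.52

0.52


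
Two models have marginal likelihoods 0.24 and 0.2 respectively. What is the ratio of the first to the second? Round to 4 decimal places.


Evidence ratio = 0.24 / 0.2
= 1.2

1.2


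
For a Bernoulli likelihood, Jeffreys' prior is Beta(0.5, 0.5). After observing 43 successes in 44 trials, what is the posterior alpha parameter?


Jeffreys' prior for Bernoulli is Beta(0.5, 0.5).
Posterior is Beta(0.5 + k, 0.5 + n - k).
Posterior alpha = 0.5 + k = 0.5 + 43 = 43.5

43.5


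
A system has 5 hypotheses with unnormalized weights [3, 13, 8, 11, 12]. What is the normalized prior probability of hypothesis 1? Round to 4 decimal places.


The normalized prior is the weight divided by the total.
Total weight = 47
P(H1) = 3 / 47 = 0.0638

0.0638


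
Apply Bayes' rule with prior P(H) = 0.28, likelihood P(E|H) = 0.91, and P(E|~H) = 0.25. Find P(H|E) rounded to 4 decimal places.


Step 1: Compute marginal P(E) = P(E|H)P(H) + P(E|~H)P(~H)
= 0.91*0.28 + 0.25*0.72 = 0.4348
Step 2: P(H|E) = P(E|H)P(H)/P(E) = 0.2548/0.4348
= 0.586

0.586


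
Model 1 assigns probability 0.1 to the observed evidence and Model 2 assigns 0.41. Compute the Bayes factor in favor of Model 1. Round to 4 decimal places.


BF = P(data|M1) / P(data|M2)
= 0.1 / 0.41 = 0.2439

0.2439


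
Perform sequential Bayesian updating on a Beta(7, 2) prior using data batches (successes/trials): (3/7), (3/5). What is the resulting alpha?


Accumulate successes: 6
Posterior alpha = prior alpha + sum of successes
= 7 + 6 = 13

13


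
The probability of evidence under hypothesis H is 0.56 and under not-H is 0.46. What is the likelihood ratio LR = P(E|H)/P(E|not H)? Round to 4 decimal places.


LR = 0.56 / 0.46
= 1.2174

1.2174


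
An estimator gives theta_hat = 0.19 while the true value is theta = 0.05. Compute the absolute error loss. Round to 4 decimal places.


The absolute error loss is |theta_hat - theta|
= |0.19 - 0.05|
= 0.14

0.14


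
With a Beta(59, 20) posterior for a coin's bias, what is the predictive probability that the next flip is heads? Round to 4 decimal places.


The predictive probability equals the posterior mean.
P(next = heads) = alpha / (alpha + beta)
= 59 / 79 = 0.7468

0.7468


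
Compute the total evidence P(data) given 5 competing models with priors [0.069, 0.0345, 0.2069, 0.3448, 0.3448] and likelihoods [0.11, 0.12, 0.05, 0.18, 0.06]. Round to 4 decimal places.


Marginal likelihood = sum P(model_i) * P(data|model_i)
Model 1: 0.069 * 0.11 = 0.0076
Model 2: 0.0345 * 0.12 = 0.0041
Model 3: 0.2069 * 0.05 = 0.0103
Model 4: 0.3448 * 0.18 = 0.0621
Model 5: 0.3448 * 0.06 = 0.0207
Total = 0.1048

0.1048


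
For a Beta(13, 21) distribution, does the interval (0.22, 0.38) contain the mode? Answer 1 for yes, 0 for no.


Mode of Beta(a,b) = (a-1)/(a+b-2)
= (13-1)/(13+21-2) = 0.375
Check: 0.22 <= 0.375 <= 0.38?
Result: 1

1


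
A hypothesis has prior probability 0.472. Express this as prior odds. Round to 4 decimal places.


Odds = P(H) / P(not H) = 0.472 / 0.528
= 0.8939

0.8939


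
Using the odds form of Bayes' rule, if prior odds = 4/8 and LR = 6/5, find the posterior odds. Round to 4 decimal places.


Bayes' rule in odds form: posterior odds = prior odds * LR
= (4 * 6) / (8 * 5)
= 24/40 = 0.6

0.6


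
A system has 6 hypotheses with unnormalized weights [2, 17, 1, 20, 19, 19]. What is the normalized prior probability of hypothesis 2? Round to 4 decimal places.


The normalized prior is the weight divided by the total.
Total weight = 78
P(H2) = 17 / 78 = 0.2179

0.2179


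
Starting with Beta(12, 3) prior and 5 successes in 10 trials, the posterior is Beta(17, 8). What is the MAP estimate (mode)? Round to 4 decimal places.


The mode of Beta(a, b) when a > 1 and b > 1 is (a-1)/(a+b-2)
= (17 - 1) / (17 + 8 - 2)
= 16 / 23
= 0.6957

0.6957


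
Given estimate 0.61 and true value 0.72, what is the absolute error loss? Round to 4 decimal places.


Absolute error = |estimate - true|
= |-0.11| = 0.11

0.11


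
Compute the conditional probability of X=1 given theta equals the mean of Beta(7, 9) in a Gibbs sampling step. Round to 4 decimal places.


Mean of Beta(7, 9) = 0.4375
P(X=1 | theta=0.4375) = 0.4375

0.4375


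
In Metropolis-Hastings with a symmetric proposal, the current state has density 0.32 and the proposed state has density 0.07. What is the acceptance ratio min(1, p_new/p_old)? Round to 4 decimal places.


Ratio = p_new / p_old = 0.07 / 0.32 = 0.2188
Acceptance = min(1, 0.2188) = 0.2188

0.2188


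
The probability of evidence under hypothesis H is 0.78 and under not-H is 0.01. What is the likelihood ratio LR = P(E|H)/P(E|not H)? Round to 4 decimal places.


LR = 0.78 / 0.01
= 78.0

78.0


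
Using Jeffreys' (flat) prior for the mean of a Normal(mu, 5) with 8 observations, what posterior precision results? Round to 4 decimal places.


Flat prior means prior precision is 0.
Posterior precision = n / sigma^2 = 8/5 = 1.6

1.6


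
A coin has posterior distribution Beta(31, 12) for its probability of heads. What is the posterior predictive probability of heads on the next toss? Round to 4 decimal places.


Posterior predictive = E[theta] = alpha/(alpha+beta)
= 31/43
= 0.7209

0.7209


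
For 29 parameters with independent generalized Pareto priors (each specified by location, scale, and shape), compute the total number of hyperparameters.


A generalized Pareto prior has 3 hyperparameters per parameter.
Total = 29 * 3 = 87

87


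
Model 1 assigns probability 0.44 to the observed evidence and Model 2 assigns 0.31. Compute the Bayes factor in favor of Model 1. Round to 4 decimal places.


BF = P(data|M1) / P(data|M2)
= 0.44 / 0.31 = 1.4194

1.4194


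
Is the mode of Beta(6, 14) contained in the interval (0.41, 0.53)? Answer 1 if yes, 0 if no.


Mode = (a-1)/(a+b-2) = 5/18 = 0.2778
Interval: (0.41, 0.53)
Contains mode? 0

0


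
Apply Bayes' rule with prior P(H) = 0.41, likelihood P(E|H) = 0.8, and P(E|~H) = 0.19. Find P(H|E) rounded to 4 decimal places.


Step 1: Compute marginal P(E) = P(E|H)P(H) + P(E|~H)P(~H)
= 0.8*0.41 + 0.19*0.59 = 0.4401
Step 2: P(H|E) = P(E|H)P(H)/P(E) = 0.328/0.4401
= 0.7453

0.7453


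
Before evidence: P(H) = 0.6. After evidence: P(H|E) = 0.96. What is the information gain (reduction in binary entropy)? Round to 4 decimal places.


Prior entropy = 0.971
Posterior entropy = 0.2423
Information gain = 0.971 - 0.2423 = 0.7287

0.7287


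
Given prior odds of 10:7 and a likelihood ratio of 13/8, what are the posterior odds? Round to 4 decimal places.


Posterior odds = prior odds * LR
Prior odds = 10/7 = 1.4286
LR = 13/8 = 1.625
Posterior odds = 1.4286 * 1.625 = 2.3214

2.3214


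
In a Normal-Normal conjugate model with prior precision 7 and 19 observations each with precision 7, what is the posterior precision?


Posterior precision = prior precision + n * observation precision
= 7 + 19 * 7
= 7 + 133 = 140

140


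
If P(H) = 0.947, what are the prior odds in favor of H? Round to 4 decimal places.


Prior odds = P(H) / (1 - P(H))
= 0.947 / 0.053
= 17.8679

17.8679


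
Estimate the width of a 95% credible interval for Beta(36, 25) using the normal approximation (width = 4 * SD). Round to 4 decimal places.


For Beta(a,b): Var = ab/((a+b)^2(a+b+1))
Var = 0.0039, SD = 0.0625
Approximate 95% CI width = 4 * 0.0625 = 0.2498

0.2498


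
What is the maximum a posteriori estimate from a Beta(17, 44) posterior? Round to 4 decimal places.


The MAP estimate equals the mode of the distribution.
Mode of Beta(a,b) = (a-1)/(a+b-2)
= 16/59
= 0.2712

0.2712


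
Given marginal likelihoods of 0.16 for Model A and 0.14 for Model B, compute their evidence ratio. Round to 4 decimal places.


Ratio = ML(A) / ML(B) = 0.16/0.14
= 1.1429

1.1429


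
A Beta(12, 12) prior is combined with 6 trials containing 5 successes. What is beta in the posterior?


In conjugate updating:
beta_posterior = beta_prior + (n - k)
= 12 + (6 - 5)
= 12 + 1 = 13

13


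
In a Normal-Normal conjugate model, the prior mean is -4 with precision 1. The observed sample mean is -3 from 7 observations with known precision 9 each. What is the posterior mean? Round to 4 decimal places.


Posterior precision = tau0 + n*tau = 1 + 7*9 = 64
Posterior mean = (tau0*mu0 + n*tau*xbar) / posterior_precision
= (1*-4 + 7*9*-3) / 64
= -193 / 64 = -3.0156

-3.0156


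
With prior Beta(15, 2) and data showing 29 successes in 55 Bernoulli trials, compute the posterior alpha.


Conjugate update: alpha_posterior = alpha_prior + k
= 15 + 29 = 44

44


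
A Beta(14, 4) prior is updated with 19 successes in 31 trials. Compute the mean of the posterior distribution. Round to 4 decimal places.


After update: Beta(33, 16)
Mean = 33 / (33 + 16) = 33 / 49
= 0.6735

0.6735


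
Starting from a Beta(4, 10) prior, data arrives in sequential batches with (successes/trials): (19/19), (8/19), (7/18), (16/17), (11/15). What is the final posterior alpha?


In sequential Bayesian updating, we sum all successes.
Total successes = 61
Final alpha = 4 + 61 = 65

65


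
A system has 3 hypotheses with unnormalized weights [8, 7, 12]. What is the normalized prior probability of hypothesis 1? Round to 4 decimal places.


The normalized prior is the weight divided by the total.
Total weight = 27
P(H1) = 8 / 27 = 0.2963

0.2963


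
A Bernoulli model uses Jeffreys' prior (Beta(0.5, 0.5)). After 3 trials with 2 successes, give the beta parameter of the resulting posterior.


Posterior = Beta(prior_alpha + successes, prior_beta + failures)
= Beta(0.5 + 2, 0.5 + 1)
Posterior beta = 0.5 + (n - k) = 0.5 + 1 = 1.5

1.5


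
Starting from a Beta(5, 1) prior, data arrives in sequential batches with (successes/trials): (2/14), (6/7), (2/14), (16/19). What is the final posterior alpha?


In sequential Bayesian updating, we sum all successes.
Total successes = 26
Final alpha = 5 + 26 = 31

31


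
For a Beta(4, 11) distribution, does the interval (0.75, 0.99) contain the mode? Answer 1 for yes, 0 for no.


Mode of Beta(a,b) = (a-1)/(a+b-2)
= (4-1)/(4+11-2) = 0.2308
Check: 0.75 <= 0.2308 <= 0.99?
Result: 0

0


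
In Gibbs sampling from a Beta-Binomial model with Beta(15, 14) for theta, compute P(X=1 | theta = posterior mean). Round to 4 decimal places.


Posterior mean = alpha/(alpha+beta) = 15/29 = 0.5172
P(X=1|theta=mean) = theta = 0.5172

0.5172


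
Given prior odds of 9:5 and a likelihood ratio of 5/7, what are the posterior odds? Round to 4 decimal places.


Posterior odds = prior odds * LR
Prior odds = 9/5 = 1.8
LR = 5/7 = 0.7143
Posterior odds = 1.8 * 0.7143 = 1.2857

1.2857


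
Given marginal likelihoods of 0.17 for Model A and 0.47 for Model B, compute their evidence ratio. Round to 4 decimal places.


Ratio = ML(A) / ML(B) = 0.17/0.47
= 0.3617

0.3617


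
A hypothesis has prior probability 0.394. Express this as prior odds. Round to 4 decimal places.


Odds = P(H) / P(not H) = 0.394 / 0.606
= 0.6502

0.6502


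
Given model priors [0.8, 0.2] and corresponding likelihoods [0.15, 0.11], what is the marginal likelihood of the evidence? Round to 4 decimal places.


P(E) = sum_i P(M_i) P(E|M_i)
= 0.12 + 0.022
= 0.142

0.142


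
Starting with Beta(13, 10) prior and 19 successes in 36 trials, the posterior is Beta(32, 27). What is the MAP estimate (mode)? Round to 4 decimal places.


The mode of Beta(a, b) when a > 1 and b > 1 is (a-1)/(a+b-2)
= (32 - 1) / (32 + 27 - 2)
= 31 / 57
= 0.5439

0.5439


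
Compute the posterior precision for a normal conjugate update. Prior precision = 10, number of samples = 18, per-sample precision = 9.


tau_post = tau_0 + n * tau
= 10 + 18 * 9 = 172

172


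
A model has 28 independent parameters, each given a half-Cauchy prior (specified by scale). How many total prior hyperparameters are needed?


Each half-Cauchy prior needs 1 hyperparameter (scale).
Total = 1 * 28 = 28

28


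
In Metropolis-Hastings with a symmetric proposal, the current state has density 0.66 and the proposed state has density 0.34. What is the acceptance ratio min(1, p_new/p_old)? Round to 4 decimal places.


Ratio = p_new / p_old = 0.34 / 0.66 = 0.5152
Acceptance = min(1, 0.5152) = 0.5152

0.5152


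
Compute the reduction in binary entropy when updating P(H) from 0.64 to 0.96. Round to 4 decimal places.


H_before = -p*log2(p) - (1-p)*log2(1-p) for p=0.64: 0.9427
H_after for p=0.96: 0.2423
Reduction = 0.9427 - 0.2423 = 0.7004

0.7004


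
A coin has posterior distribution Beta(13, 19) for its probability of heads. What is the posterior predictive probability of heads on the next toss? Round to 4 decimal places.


Posterior predictive = E[theta] = alpha/(alpha+beta)
= 13/32
= 0.4062

0.4062


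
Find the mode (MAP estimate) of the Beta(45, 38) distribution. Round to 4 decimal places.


For Beta(a,b) with a,b > 1:
Mode = (a-1)/(a+b-2) = (45-1)/(83-2)
= 44/81 = 0.5432

0.5432


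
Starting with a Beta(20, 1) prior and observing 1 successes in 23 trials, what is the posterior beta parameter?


Posterior beta = prior beta + failures
Failures = 23 - 1 = 22
beta_post = 1 + 22 = 23

23


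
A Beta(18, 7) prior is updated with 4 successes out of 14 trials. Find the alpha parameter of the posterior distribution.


In the Beta-Binomial conjugate update:
alpha_post = alpha_prior + successes
= 18 + 4
= 22

22


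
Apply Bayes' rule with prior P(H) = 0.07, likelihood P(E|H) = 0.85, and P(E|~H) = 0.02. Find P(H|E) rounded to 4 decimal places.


Step 1: Compute marginal P(E) = P(E|H)P(H) + P(E|~H)P(~H)
= 0.85*0.07 + 0.02*0.93 = 0.0781
Step 2: P(H|E) = P(E|H)P(H)/P(E) = 0.0595/0.0781
= 0.7618

0.7618


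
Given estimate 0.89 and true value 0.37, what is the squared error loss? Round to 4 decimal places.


Squared error = (estimate - true)^2
Difference = 0.52
Loss = 0.52^2 = 0.2704

0.2704


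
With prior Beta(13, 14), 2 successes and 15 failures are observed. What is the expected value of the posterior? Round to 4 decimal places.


Posterior = Beta(15, 29)
E[theta] = alpha/(alpha+beta)
= 15/44 = 0.3409

0.3409


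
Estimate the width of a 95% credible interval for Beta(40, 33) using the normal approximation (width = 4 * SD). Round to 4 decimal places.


For Beta(a,b): Var = ab/((a+b)^2(a+b+1))
Var = 0.0033, SD = 0.0579
Approximate 95% CI width = 4 * 0.0579 = 0.2314

0.2314


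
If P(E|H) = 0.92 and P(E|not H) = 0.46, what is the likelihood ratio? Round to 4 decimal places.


Likelihood ratio = P(E|H) / P(E|not H)
= 0.92 / 0.46
= 2.0

2.0


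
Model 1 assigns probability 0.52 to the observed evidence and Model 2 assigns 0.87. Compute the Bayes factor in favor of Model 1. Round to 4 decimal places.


BF = P(data|M1) / P(data|M2)
= 0.52 / 0.87 = 0.5977

0.5977


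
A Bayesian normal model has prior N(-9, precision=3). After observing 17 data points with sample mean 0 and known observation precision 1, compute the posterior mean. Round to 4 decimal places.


Posterior mean = (prior_precision * prior_mean + n * data_precision * data_mean) / (prior_precision + n * data_precision)
Numerator = 3*-9 + 17*1*0 = -27
Denominator = 3 + 17*1 = 20
Posterior mean = -1.35

-1.35


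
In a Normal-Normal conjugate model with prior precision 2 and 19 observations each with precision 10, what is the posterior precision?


Posterior precision = prior precision + n * observation precision
= 2 + 19 * 10
= 2 + 190 = 192

192


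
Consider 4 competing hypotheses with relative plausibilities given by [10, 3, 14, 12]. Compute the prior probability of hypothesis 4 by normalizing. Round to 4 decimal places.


Sum of weights = 10 + 3 + 14 + 12 = 39
Normalized prior for H4 = 12 / 39
= 0.3077

0.3077


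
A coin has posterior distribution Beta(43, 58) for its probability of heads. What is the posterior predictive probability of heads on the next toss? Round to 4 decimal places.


Posterior predictive = E[theta] = alpha/(alpha+beta)
= 43/101
= 0.4257

0.4257


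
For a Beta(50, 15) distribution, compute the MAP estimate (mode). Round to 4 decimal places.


MAP = mode = (a-1)/(a+b-2)
= (50-1)/(50+15-2)
= 49/63 = 0.7778

0.7778


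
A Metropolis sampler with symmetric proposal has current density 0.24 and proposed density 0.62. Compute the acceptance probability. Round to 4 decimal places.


For symmetric proposals, acceptance = min(1, pi(x*)/pi(x))
= min(1, 0.62/0.24)
= min(1, 2.5833) = 1.0

1.0


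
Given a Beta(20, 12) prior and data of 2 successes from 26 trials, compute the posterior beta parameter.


Number of failures = 26 - 2 = 24
Posterior beta = 12 + 24 = 36

36


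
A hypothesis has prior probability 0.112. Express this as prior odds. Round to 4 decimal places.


Odds = P(H) / P(not H) = 0.112 / 0.888
= 0.1261

0.1261


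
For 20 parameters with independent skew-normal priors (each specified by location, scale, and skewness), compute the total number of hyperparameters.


A skew-normal prior has 3 hyperparameters per parameter.
Total = 20 * 3 = 60

60


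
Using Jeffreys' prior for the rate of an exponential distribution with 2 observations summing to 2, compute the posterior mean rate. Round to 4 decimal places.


Jeffreys' prior leads to posterior Gamma(2, 2).
Mean = 2/2 = 1.0

1.0


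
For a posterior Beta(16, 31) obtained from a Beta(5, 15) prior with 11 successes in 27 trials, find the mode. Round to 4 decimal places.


Mode = (alpha - 1) / (alpha + beta - 2)
= 15 / 45
= 0.3333

0.3333


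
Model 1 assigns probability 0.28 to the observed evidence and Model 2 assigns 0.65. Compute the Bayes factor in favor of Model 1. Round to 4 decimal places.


BF = P(data|M1) / P(data|M2)
= 0.28 / 0.65 = 0.4308

0.4308


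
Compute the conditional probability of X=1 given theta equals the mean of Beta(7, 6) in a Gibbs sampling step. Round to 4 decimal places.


Mean of Beta(7, 6) = 0.5385
P(X=1 | theta=0.5385) = 0.5385

0.5385


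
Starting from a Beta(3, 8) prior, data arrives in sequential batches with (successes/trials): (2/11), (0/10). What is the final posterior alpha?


In sequential Bayesian updating, we sum all successes.
Total successes = 2
Final alpha = 3 + 2 = 5

5


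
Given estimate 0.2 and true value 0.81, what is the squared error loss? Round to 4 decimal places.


Squared error = (estimate - true)^2
Difference = -0.61
Loss = -0.61^2 = 0.3721

0.3721


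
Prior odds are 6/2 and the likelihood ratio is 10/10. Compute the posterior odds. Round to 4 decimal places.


Posterior odds = prior odds * likelihood ratio
= (6/2) * (10/10)
= 60 / 20
= 3.0

3.0


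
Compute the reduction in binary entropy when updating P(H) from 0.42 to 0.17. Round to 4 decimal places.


H_before = -p*log2(p) - (1-p)*log2(1-p) for p=0.42: 0.9815
H_after for p=0.17: 0.6577
Reduction = 0.9815 - 0.6577 = 0.3237

0.3237


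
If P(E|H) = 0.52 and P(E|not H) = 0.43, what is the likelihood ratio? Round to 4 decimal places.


Likelihood ratio = P(E|H) / P(E|not H)
= 0.52 / 0.43
= 1.2093

1.2093


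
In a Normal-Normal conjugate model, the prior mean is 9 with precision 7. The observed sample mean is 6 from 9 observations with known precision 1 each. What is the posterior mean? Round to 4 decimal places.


Posterior precision = tau0 + n*tau = 7 + 9*1 = 16
Posterior mean = (tau0*mu0 + n*tau*xbar) / posterior_precision
= (7*9 + 9*1*6) / 16
= 117 / 16 = 7.3125

7.3125


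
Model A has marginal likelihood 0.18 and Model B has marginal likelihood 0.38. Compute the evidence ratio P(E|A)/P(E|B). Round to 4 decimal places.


Evidence ratio = P(E|A) / P(E|B)
= 0.18 / 0.38
= 0.4737

0.4737


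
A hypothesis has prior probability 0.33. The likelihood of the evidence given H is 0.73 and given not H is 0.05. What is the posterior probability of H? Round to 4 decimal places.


Using Bayes' theorem:
P(E) = 0.33 * 0.73 + 0.67 * 0.05
P(E) = 0.2744
P(H|E) = (0.33 * 0.73) / 0.2744 = 0.8779

0.8779


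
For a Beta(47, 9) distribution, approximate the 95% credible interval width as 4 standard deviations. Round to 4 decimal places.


Variance of Beta(a,b) = ab / ((a+b)^2 * (a+b+1))
= 47*9 / ((56)^2 * 57)
= 0.0024
SD = sqrt(0.0024) = 0.0486
Width = 4 * SD = 0.1946

0.1946


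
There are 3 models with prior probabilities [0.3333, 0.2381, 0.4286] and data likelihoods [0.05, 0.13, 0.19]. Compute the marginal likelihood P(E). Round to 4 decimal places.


P(E) = sum over models of P(M_i) * P(E|M_i)
= 0.3333*0.05 + 0.2381*0.13 + 0.4286*0.19
= 0.1291

0.1291


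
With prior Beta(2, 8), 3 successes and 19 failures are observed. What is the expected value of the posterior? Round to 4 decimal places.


Posterior = Beta(5, 27)
E[theta] = alpha/(alpha+beta)
= 5/32 = 0.1562

0.1562


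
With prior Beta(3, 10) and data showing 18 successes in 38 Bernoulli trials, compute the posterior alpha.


Conjugate update: alpha_posterior = alpha_prior + k
= 3 + 18 = 21

21


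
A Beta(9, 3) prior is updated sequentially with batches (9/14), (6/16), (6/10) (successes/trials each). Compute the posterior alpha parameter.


Sequential conjugate updating is equivalent to a single batch update.
Total successes across all batches = 21
alpha_posterior = alpha_prior + total_successes = 9 + 21
= 30

30


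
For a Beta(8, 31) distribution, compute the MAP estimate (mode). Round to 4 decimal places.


MAP = mode = (a-1)/(a+b-2)
= (8-1)/(8+31-2)
= 7/37 = 0.1892

0.1892


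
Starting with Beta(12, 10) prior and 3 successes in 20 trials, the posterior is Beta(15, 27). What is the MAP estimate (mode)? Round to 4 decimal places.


The mode of Beta(a, b) when a > 1 and b > 1 is (a-1)/(a+b-2)
= (15 - 1) / (15 + 27 - 2)
= 14 / 40
= 0.35

0.35


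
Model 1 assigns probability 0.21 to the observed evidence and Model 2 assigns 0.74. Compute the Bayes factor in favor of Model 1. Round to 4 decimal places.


BF = P(data|M1) / P(data|M2)
= 0.21 / 0.74 = 0.2838

0.2838


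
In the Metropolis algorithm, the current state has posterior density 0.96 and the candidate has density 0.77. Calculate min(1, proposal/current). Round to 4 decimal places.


Ratio = 0.77/0.96 = 0.8021
Acceptance probability = min(1, 0.8021)
= 0.8021

0.8021


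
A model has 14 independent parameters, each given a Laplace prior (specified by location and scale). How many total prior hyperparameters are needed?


Each Laplace prior needs 2 hyperparameters (location and scale).
Total = 2 * 14 = 28

28


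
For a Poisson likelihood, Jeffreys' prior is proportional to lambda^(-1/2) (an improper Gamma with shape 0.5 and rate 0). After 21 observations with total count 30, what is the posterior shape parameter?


Jeffreys' prior for Poisson is proportional to lambda^(-1/2).
Posterior is Gamma(0.5 + S, 0 + n) = Gamma(0.5 + 30, 21).
Posterior shape = 0.5 + S = 0.5 + 30 = 30.5

30.5


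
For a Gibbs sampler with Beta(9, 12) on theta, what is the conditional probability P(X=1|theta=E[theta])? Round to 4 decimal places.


E[theta] = 9/(9+12) = 0.4286
P(X=1|theta) = theta = 0.4286

0.4286


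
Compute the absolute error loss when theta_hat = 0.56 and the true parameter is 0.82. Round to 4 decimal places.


L = |theta_hat - theta_true|
= |0.56 - 0.82| = 0.26

0.26


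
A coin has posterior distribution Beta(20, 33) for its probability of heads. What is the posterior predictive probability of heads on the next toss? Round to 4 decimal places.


Posterior predictive = E[theta] = alpha/(alpha+beta)
= 20/53
= 0.3774

0.3774


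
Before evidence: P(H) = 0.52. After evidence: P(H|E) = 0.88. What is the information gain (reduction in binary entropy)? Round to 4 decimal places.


Prior entropy = 0.9988
Posterior entropy = 0.5294
Information gain = 0.9988 - 0.5294 = 0.4695

0.4695


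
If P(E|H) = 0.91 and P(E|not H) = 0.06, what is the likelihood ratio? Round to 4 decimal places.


Likelihood ratio = P(E|H) / P(E|not H)
= 0.91 / 0.06
= 15.1667

15.1667


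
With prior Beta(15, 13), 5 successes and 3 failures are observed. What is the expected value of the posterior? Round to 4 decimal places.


Posterior = Beta(20, 16)
E[theta] = alpha/(alpha+beta)
= 20/36 = 0.5556

0.5556


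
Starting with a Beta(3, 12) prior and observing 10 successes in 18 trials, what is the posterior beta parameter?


Posterior beta = prior beta + failures
Failures = 18 - 10 = 8
beta_post = 12 + 8 = 20

20


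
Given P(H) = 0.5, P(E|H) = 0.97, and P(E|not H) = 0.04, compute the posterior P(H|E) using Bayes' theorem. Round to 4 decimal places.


By Bayes' theorem: P(H|E) = P(E|H)*P(H) / P(E)
P(E) = P(E|H)*P(H) + P(E|not H)*P(not H)
P(E) = 0.97*0.5 + 0.04*0.5 = 0.505
P(H|E) = 0.97*0.5 / 0.505 = 0.9604

0.9604


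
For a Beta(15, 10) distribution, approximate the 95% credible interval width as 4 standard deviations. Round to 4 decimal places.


Variance of Beta(a,b) = ab / ((a+b)^2 * (a+b+1))
= 15*10 / ((25)^2 * 26)
= 0.0092
SD = sqrt(0.0092) = 0.0961
Width = 4 * SD = 0.3843

0.3843


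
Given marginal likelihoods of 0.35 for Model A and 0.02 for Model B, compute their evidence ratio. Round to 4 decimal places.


Ratio = ML(A) / ML(B) = 0.35/0.02
= 17.5

17.5


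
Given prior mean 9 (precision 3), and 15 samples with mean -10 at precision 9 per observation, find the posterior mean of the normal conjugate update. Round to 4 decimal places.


The posterior mean is a precision-weighted average of prior and data.
Post. prec. = 3 + 135 = 138
Post. mean = (27 + -1350)/138 = -1323/138 = -9.587

-9.587


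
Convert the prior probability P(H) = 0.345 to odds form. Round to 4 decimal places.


P(not H) = 1 - 0.345 = 0.655
Odds = 0.345 / 0.655 = 0.5267

0.5267


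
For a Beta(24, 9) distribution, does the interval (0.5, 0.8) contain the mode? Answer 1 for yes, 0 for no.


Mode of Beta(a,b) = (a-1)/(a+b-2)
= (24-1)/(24+9-2) = 0.7419
Check: 0.5 <= 0.7419 <= 0.8?
Result: 1

1


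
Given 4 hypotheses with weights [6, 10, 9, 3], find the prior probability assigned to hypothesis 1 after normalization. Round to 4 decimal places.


To normalize, divide each weight by the sum of all weights.
Sum = 28
Prior(H1) = 6/28 = 0.2143

0.2143


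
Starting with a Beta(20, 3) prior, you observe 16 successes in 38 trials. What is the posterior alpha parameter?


For a Beta-Binomial conjugate model:
Posterior alpha = prior alpha + number of successes
= 20 + 16 = 36

36


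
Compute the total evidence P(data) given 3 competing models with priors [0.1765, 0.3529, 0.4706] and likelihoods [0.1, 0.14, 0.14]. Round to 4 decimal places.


Marginal likelihood = sum P(model_i) * P(data|model_i)
Model 1: 0.1765 * 0.1 = 0.0176
Model 2: 0.3529 * 0.14 = 0.0494
Model 3: 0.4706 * 0.14 = 0.0659
Total = 0.1329

0.1329


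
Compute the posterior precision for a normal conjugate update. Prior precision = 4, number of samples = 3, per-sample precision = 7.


tau_post = tau_0 + n * tau
= 4 + 3 * 7 = 25

25


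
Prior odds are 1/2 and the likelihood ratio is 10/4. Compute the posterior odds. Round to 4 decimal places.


Posterior odds = prior odds * likelihood ratio
= (1/2) * (10/4)
= 10 / 8
= 1.25

1.25


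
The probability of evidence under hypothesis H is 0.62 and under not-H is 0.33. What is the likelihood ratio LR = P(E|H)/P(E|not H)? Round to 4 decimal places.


LR = 0.62 / 0.33
= 1.8788

1.8788


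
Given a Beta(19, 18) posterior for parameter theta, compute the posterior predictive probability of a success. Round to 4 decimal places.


For a Beta-Bernoulli model, the predictive probability is the mean:
P(success) = 19/(19+18) = 19/37 = 0.5135

0.5135


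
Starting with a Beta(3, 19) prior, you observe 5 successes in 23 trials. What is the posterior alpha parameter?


For a Beta-Binomial conjugate model:
Posterior alpha = prior alpha + number of successes
= 3 + 5 = 8

8


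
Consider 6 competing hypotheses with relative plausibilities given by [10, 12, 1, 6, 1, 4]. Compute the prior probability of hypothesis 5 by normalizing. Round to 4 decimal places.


Sum of weights = 10 + 12 + 1 + 6 + 1 + 4 = 34
Normalized prior for H5 = 1 / 34
= 0.0294

0.0294


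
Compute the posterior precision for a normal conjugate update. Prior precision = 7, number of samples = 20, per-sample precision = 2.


tau_post = tau_0 + n * tau
= 7 + 20 * 2 = 47

47


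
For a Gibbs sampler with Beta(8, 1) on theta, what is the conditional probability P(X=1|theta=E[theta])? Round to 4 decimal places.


E[theta] = 8/(8+1) = 0.8889
P(X=1|theta) = theta = 0.8889

0.8889


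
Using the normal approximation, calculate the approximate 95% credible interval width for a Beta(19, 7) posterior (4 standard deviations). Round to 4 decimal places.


Var(Beta) = 19*7/(26^2 * 27) = 0.0073
SD = 0.0854
Width ~ 4*SD = 0.3415

0.3415


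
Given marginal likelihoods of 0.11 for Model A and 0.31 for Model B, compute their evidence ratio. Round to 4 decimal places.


Ratio = ML(A) / ML(B) = 0.11/0.31
= 0.3548

0.3548


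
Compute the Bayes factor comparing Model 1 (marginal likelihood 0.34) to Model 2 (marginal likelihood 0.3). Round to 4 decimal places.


BF12 = marginal likelihood of M1 / marginal likelihood of M2
= 0.34/0.3
= 1.1333

1.1333


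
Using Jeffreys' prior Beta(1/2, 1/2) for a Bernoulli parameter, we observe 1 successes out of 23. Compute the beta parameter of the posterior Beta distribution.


Conjugate update: Beta(0.5 + k, 0.5 + n - k).
k = 1, n - k = 22
Posterior beta = 0.5 + (n - k) = 0.5 + 22 = 22.5

22.5


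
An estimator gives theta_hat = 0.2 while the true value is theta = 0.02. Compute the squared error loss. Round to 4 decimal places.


The squared error loss is (theta_hat - theta)^2
= (0.2 - 0.02)^2
= (0.18)^2 = 0.0324

0.0324


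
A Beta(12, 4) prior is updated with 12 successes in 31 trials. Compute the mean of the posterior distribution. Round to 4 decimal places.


After update: Beta(24, 23)
Mean = 24 / (24 + 23) = 24 / 47
= 0.5106

0.5106


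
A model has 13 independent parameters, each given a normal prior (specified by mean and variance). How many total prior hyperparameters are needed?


Each normal prior needs 2 hyperparameters (mean and variance).
Total = 2 * 13 = 26

26
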